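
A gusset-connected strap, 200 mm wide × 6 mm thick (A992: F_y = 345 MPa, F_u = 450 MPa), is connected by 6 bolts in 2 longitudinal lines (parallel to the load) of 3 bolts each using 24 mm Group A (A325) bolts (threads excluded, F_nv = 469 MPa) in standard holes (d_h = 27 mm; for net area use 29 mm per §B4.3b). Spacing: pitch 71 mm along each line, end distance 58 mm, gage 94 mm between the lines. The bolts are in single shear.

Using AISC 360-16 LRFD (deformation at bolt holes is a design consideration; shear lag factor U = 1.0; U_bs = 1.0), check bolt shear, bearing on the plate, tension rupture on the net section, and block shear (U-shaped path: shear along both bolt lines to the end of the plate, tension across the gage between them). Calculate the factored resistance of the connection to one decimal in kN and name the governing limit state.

Bolt shear: A_b = π(24)²/4 = 452.39 mm². φR_n = 0.75 × 469 × 452.39 × 6 × 1 = 954.8 kN.
Bearing (6 mm plate, F_u = 450 MPa): end bolts L_c = 58 − 27/2 = 44.5, R_n = min(1.2×44.5×6×450, 2.4×24×6×450) = 144.18 kN/bolt; interior L_c = 71 − 27 = 44, R_n = 142.56 kN/bolt. φR_n = 0.75 × (2×144.18 + 4×142.56) = 644.0 kN.
Tension rupture (net): A_n = (200 − 2×29)×6 = 852 mm² (U = 1.0, A_e = A_n). φR_n = 0.75 × 450 × 852 = 287.6 kN.
Block shear: shear path 2×[58+2×71] = 2×200 mm, A_gv = 2400, A_nv = 2×(200 − 2.5×29)×6 = 1530 mm²; tension across gage: (94 − 1×29)×6 = 390 mm². R_n = min(0.6×450×1530, 0.6×345×2400) + 1.0×450×390 = min(413.1, 496.8) + 175.5 = 588.6 kN. φR_n = 0.75 × 588.6 = 441.5 kN.
Governing: min(954.8, 644.0, 287.6, 441.5) = 287.6 kN → net-section rupture.

287.6 kN (net-section rupture governs)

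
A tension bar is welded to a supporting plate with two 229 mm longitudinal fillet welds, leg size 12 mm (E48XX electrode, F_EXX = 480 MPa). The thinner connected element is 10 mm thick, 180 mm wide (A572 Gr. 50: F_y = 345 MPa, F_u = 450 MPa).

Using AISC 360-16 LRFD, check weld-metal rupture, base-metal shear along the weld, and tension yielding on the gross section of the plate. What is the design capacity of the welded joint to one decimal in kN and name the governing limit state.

Weld metal: throat = 0.707×12 = 8.484 mm, L = 2×229 = 458 mm. φR_n = 0.75 × 0.6 × 480 × 8.484 × 458 = 839.3 kN.
Base metal shear (10 mm plate): yield φR_n = 1.0×0.6×345×10×458 = 948.1 kN; rupture φR_n = 0.75×0.6×450×10×458 = 927.5 kN; take 927.5 kN (rupture).
Tension yield (gross): A_g = 180×10 = 1800 mm². φR_n = 0.90 × 345 × 1800 = 558.9 kN.
Governing: min(839.3, 927.5, 558.9) = 558.9 kN → gross-section yield.

558.9 kN (gross-section yield governs)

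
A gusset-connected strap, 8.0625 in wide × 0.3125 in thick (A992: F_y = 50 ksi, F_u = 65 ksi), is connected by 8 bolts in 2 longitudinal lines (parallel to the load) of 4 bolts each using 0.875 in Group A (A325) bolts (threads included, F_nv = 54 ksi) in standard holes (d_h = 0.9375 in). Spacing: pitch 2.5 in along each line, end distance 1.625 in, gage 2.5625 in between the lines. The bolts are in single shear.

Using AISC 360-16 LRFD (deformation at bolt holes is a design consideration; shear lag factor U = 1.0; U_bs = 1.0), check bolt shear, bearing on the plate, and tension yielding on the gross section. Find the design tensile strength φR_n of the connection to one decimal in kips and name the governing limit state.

113.4 kips (gross-section yield governs)

Bolt shear: A_b = π(0.875)²/4 = 0.60132 in². φR_n = 0.75 × 54 × 0.60132 × 8 × 1 = 194.8 kips.
Bearing (0.3125 in plate, F_u = 65 ksi): end bolts L_c = 1.625 − 0.9375/2 = 1.15625, R_n = min(1.2×1.15625×0.3125×65, 2.4×0.875×0.3125×65) = 28.184 kips/bolt; interior L_c = 2.5 − 0.9375 = 1.5625, R_n = 38.086 kips/bolt. φR_n = 0.75 × (2×28.184 + 6×38.086) = 213.7 kips.
Tension yield (gross): A_g = 8.0625×0.3125 = 2.5195 in². φR_n = 0.90 × 50 × 2.5195 = 113.4 kips.
Governing: min(194.8, 213.7, 113.4) = 113.4 kips → gross-section yield.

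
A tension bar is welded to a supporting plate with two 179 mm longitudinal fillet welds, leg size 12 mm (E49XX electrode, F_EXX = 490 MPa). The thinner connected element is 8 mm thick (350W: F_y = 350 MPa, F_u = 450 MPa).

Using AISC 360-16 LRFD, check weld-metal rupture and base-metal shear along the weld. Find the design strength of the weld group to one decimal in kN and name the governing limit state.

580.0 kN (base-metal shear governs)

Weld metal: throat = 0.707×12 = 8.484 mm, L = 2×179 = 358 mm. φR_n = 0.75 × 0.6 × 490 × 8.484 × 358 = 669.7 kN.
Base metal shear (8 mm plate): yield φR_n = 1.0×0.6×350×8×358 = 601.4 kN; rupture φR_n = 0.75×0.6×450×8×358 = 580.0 kN; take 580.0 kN (rupture).
Governing: min(669.7, 580.0) = 580.0 kN → base-metal shear.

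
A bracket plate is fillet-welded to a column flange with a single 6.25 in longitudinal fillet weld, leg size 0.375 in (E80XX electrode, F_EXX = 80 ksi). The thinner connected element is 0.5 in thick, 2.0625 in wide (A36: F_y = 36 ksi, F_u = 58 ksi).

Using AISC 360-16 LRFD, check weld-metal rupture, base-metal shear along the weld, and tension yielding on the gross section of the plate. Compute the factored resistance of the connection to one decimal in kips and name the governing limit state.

Weld metal: throat = 0.707×0.375 = 0.26513 in, L = 6.25 in. φR_n = 0.75 × 0.6 × 80 × 0.26513 × 6.25 = 59.7 kips.
Base metal shear (0.5 in plate): yield φR_n = 1.0×0.6×36×0.5×6.25 = 67.5 kips; rupture φR_n = 0.75×0.6×58×0.5×6.25 = 81.6 kips; take 67.5 kips (yield).
Tension yield (gross): A_g = 2.0625×0.5 = 1.0313 in². φR_n = 0.90 × 36 × 1.0313 = 33.4 kips.
Governing: min(59.7, 67.5, 33.4) = 33.4 kips → gross-section yield.

33.4 kips (gross-section yield governs)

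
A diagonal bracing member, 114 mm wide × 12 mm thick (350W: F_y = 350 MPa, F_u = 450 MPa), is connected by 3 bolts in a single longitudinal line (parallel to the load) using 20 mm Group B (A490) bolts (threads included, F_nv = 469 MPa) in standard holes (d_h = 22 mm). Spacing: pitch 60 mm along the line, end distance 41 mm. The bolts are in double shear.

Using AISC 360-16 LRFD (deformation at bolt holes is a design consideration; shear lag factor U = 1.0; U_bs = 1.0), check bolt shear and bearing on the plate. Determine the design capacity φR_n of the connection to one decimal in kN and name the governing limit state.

515.2 kN (bearing governs)

Bolt shear: A_b = π(20)²/4 = 314.16 mm². φR_n = 0.75 × 469 × 314.16 × 3 × 2 = 663.0 kN.
Bearing (12 mm plate, F_u = 450 MPa): end bolts L_c = 41 − 22/2 = 30, R_n = min(1.2×30×12×450, 2.4×20×12×450) = 194.4 kN/bolt; interior L_c = 60 − 22 = 38, R_n = 246.24 kN/bolt. φR_n = 0.75 × (1×194.4 + 2×246.24) = 515.2 kN.
Governing: min(663.0, 515.2) = 515.2 kN → bearing.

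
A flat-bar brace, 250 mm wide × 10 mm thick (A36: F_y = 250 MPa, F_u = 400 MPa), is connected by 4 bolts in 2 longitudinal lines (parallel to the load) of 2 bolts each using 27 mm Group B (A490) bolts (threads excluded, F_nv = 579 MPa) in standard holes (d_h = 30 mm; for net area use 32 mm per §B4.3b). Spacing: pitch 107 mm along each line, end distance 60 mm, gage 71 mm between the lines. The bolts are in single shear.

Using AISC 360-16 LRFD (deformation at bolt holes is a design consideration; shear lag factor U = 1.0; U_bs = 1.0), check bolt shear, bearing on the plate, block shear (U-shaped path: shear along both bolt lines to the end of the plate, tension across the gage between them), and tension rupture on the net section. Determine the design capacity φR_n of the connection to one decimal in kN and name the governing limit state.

Bolt shear: A_b = π(27)²/4 = 572.56 mm². φR_n = 0.75 × 579 × 572.56 × 4 × 1 = 994.5 kN.
Bearing (10 mm plate, F_u = 400 MPa): end bolts L_c = 60 − 30/2 = 45, R_n = min(1.2×45×10×400, 2.4×27×10×400) = 216 kN/bolt; interior L_c = 107 − 30 = 77, R_n = 259.2 kN/bolt. φR_n = 0.75 × (2×216 + 2×259.2) = 712.8 kN.
Block shear: shear path 2×[60+1×107] = 2×167 mm, A_gv = 3340, A_nv = 2×(167 − 1.5×32)×10 = 2380 mm²; tension across gage: (71 − 1×32)×10 = 390 mm². R_n = min(0.6×400×2380, 0.6×250×3340) + 1.0×400×390 = min(571.2, 501) + 156 = 657 kN. φR_n = 0.75 × 657 = 492.8 kN.
Tension rupture (net): A_n = (250 − 2×32)×10 = 1860 mm² (U = 1.0, A_e = A_n). φR_n = 0.75 × 400 × 1860 = 558.0 kN.
Governing: min(994.5, 712.8, 492.8, 558.0) = 492.8 kN → block shear.

492.8 kN (block shear governs)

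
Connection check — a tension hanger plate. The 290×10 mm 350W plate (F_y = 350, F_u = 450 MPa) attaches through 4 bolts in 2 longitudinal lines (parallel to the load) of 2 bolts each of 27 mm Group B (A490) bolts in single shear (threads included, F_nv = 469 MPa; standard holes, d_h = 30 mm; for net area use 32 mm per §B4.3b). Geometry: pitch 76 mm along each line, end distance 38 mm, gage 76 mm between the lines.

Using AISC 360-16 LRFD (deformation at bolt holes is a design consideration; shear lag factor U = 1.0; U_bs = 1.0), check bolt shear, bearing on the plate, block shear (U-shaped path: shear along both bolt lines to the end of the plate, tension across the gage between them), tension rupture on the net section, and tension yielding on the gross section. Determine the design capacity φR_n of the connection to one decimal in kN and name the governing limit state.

415.8 kN (block shear governs)

Bolt shear: A_b = π(27)²/4 = 572.56 mm². φR_n = 0.75 × 469 × 572.56 × 4 × 1 = 805.6 kN.
Bearing (10 mm plate, F_u = 450 MPa): end bolts L_c = 38 − 30/2 = 23, R_n = min(1.2×23×10×450, 2.4×27×10×450) = 124.2 kN/bolt; interior L_c = 76 − 30 = 46, R_n = 248.4 kN/bolt. φR_n = 0.75 × (2×124.2 + 2×248.4) = 558.9 kN.
Block shear: shear path 2×[38+1×76] = 2×114 mm, A_gv = 2280, A_nv = 2×(114 − 1.5×32)×10 = 1320 mm²; tension across gage: (76 − 1×32)×10 = 440 mm². R_n = min(0.6×450×1320, 0.6×350×2280) + 1.0×450×440 = min(356.4, 478.8) + 198 = 554.4 kN. φR_n = 0.75 × 554.4 = 415.8 kN.
Tension rupture (net): A_n = (290 − 2×32)×10 = 2260 mm² (U = 1.0, A_e = A_n). φR_n = 0.75 × 450 × 2260 = 762.8 kN.
Tension yield (gross): A_g = 290×10 = 2900 mm². φR_n = 0.90 × 350 × 2900 = 913.5 kN.
Governing: min(805.6, 558.9, 415.8, 762.8, 913.5) = 415.8 kN → block shear.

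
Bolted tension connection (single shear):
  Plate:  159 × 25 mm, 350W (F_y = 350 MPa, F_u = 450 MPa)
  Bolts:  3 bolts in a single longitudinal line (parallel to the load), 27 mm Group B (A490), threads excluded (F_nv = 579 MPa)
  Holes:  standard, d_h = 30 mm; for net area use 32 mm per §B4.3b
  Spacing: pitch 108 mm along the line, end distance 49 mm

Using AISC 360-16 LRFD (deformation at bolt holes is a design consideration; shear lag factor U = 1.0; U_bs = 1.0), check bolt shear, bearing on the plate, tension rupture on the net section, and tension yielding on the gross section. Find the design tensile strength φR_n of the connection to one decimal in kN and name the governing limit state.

745.9 kN (bolt shear governs)

Bolt shear: A_b = π(27)²/4 = 572.56 mm². φR_n = 0.75 × 579 × 572.56 × 3 × 1 = 745.9 kN.
Bearing (25 mm plate, F_u = 450 MPa): end bolts L_c = 49 − 30/2 = 34, R_n = min(1.2×34×25×450, 2.4×27×25×450) = 459 kN/bolt; interior L_c = 108 − 30 = 78, R_n = 729 kN/bolt. φR_n = 0.75 × (1×459 + 2×729) = 1437.8 kN.
Tension rupture (net): A_n = (159 − 1×32)×25 = 3175 mm² (U = 1.0, A_e = A_n). φR_n = 0.75 × 450 × 3175 = 1071.6 kN.
Tension yield (gross): A_g = 159×25 = 3975 mm². φR_n = 0.90 × 350 × 3975 = 1252.1 kN.
Governing: min(745.9, 1437.8, 1071.6, 1252.1) = 745.9 kN → bolt shear.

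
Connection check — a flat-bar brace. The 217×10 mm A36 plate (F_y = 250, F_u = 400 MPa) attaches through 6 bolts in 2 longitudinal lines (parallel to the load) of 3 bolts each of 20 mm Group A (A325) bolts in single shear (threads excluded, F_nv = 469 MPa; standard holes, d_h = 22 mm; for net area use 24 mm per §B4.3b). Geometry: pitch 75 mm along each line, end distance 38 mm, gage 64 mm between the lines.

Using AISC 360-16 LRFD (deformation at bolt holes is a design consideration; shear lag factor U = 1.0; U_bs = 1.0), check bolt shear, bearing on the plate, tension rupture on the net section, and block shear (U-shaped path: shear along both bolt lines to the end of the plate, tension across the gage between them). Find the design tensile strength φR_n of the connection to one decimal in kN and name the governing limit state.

Bolt shear: A_b = π(20)²/4 = 314.16 mm². φR_n = 0.75 × 469 × 314.16 × 6 × 1 = 663.0 kN.
Bearing (10 mm plate, F_u = 400 MPa): end bolts L_c = 38 − 22/2 = 27, R_n = min(1.2×27×10×400, 2.4×20×10×400) = 129.6 kN/bolt; interior L_c = 75 − 22 = 53, R_n = 192 kN/bolt. φR_n = 0.75 × (2×129.6 + 4×192) = 770.4 kN.
Tension rupture (net): A_n = (217 − 2×24)×10 = 1690 mm² (U = 1.0, A_e = A_n). φR_n = 0.75 × 400 × 1690 = 507.0 kN.
Block shear: shear path 2×[38+2×75] = 2×188 mm, A_gv = 3760, A_nv = 2×(188 − 2.5×24)×10 = 2560 mm²; tension across gage: (64 − 1×24)×10 = 400 mm². R_n = min(0.6×400×2560, 0.6×250×3760) + 1.0×400×400 = min(614.4, 564) + 160 = 724 kN. φR_n = 0.75 × 724 = 543.0 kN.
Governing: min(663.0, 770.4, 507.0, 543.0) = 507.0 kN → net-section rupture.

507.0 kN (net-section rupture governs)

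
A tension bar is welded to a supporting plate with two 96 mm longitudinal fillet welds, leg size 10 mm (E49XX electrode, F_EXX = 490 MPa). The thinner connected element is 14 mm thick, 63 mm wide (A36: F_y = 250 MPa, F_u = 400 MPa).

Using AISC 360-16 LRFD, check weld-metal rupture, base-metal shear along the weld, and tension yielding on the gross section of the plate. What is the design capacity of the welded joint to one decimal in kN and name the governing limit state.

Weld metal: throat = 0.707×10 = 7.07 mm, L = 2×96 = 192 mm. φR_n = 0.75 × 0.6 × 490 × 7.07 × 192 = 299.3 kN.
Base metal shear (14 mm plate): yield φR_n = 1.0×0.6×250×14×192 = 403.2 kN; rupture φR_n = 0.75×0.6×400×14×192 = 483.8 kN; take 403.2 kN (yield).
Tension yield (gross): A_g = 63×14 = 882 mm². φR_n = 0.90 × 250 × 882 = 198.5 kN.
Governing: min(299.3, 403.2, 198.5) = 198.5 kN → gross-section yield.

198.5 kN (gross-section yield governs)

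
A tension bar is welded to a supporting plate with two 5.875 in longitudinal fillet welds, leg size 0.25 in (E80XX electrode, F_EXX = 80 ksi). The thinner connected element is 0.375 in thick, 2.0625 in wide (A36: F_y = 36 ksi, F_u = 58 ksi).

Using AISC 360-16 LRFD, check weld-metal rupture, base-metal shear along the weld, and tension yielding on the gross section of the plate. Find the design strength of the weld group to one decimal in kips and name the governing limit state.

Weld metal: throat = 0.707×0.25 = 0.17675 in, L = 2×5.875 = 11.75 in. φR_n = 0.75 × 0.6 × 80 × 0.17675 × 11.75 = 74.8 kips.
Base metal shear (0.375 in plate): yield φR_n = 1.0×0.6×36×0.375×11.75 = 95.2 kips; rupture φR_n = 0.75×0.6×58×0.375×11.75 = 115.0 kips; take 95.2 kips (yield).
Tension yield (gross): A_g = 2.0625×0.375 = 0.77344 in². φR_n = 0.90 × 36 × 0.77344 = 25.1 kips.
Governing: min(74.8, 95.2, 25.1) = 25.1 kips → gross-section yield.

25.1 kips (gross-section yield governs)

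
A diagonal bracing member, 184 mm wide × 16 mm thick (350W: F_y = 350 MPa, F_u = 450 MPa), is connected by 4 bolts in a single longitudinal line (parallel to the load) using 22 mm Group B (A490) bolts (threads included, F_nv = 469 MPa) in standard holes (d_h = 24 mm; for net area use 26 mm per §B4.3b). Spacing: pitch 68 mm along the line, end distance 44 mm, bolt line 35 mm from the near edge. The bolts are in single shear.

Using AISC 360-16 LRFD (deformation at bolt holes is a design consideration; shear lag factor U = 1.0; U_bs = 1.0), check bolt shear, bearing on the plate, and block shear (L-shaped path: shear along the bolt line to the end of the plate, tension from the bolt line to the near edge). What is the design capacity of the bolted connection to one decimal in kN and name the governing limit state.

Bolt shear: A_b = π(22)²/4 = 380.13 mm². φR_n = 0.75 × 469 × 380.13 × 4 × 1 = 534.8 kN.
Bearing (16 mm plate, F_u = 450 MPa): end bolts L_c = 44 − 24/2 = 32, R_n = min(1.2×32×16×450, 2.4×22×16×450) = 276.48 kN/bolt; interior L_c = 68 − 24 = 44, R_n = 380.16 kN/bolt. φR_n = 0.75 × (1×276.48 + 3×380.16) = 1062.7 kN.
Block shear: shear path 1×[44+3×68] = 1×248 mm, A_gv = 3968, A_nv = 1×(248 − 3.5×26)×16 = 2512 mm²; tension to near edge: (35 − 0.5×26)×16 = 352 mm². R_n = min(0.6×450×2512, 0.6×350×3968) + 1.0×450×352 = min(678.24, 833.28) + 158.4 = 836.64 kN. φR_n = 0.75 × 836.64 = 627.5 kN.
Governing: min(534.8, 1062.7, 627.5) = 534.8 kN → bolt shear.

534.8 kN (bolt shear governs)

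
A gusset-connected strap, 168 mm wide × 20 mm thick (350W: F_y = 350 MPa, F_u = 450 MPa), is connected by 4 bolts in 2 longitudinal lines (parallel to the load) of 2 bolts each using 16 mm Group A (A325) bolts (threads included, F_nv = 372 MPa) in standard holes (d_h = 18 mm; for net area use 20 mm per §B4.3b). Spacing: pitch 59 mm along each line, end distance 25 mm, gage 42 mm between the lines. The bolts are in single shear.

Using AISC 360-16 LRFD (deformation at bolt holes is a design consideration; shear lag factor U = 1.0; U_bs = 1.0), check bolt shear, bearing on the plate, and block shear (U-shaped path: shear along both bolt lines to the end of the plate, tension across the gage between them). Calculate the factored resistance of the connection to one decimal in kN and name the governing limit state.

Bolt shear: A_b = π(16)²/4 = 201.06 mm². φR_n = 0.75 × 372 × 201.06 × 4 × 1 = 224.4 kN.
Bearing (20 mm plate, F_u = 450 MPa): end bolts L_c = 25 − 18/2 = 16, R_n = min(1.2×16×20×450, 2.4×16×20×450) = 172.8 kN/bolt; interior L_c = 59 − 18 = 41, R_n = 345.6 kN/bolt. φR_n = 0.75 × (2×172.8 + 2×345.6) = 777.6 kN.
Block shear: shear path 2×[25+1×59] = 2×84 mm, A_gv = 3360, A_nv = 2×(84 − 1.5×20)×20 = 2160 mm²; tension across gage: (42 − 1×20)×20 = 440 mm². R_n = min(0.6×450×2160, 0.6×350×3360) + 1.0×450×440 = min(583.2, 705.6) + 198 = 781.2 kN. φR_n = 0.75 × 781.2 = 585.9 kN.
Governing: min(224.4, 777.6, 585.9) = 224.4 kN → bolt shear.

224.4 kN (bolt shear governs)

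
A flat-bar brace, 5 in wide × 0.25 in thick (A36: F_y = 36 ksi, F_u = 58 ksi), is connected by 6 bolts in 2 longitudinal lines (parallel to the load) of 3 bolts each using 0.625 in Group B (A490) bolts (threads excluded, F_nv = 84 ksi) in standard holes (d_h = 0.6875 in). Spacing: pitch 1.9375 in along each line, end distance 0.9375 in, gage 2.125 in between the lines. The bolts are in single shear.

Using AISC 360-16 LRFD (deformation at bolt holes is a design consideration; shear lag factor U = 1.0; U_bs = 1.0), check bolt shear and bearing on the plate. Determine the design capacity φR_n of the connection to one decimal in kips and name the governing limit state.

80.7 kips (bearing governs)

Bolt shear: A_b = π(0.625)²/4 = 0.3068 in². φR_n = 0.75 × 84 × 0.3068 × 6 × 1 = 116.0 kips.
Bearing (0.25 in plate, F_u = 58 ksi): end bolts L_c = 0.9375 − 0.6875/2 = 0.59375, R_n = min(1.2×0.59375×0.25×58, 2.4×0.625×0.25×58) = 10.331 kips/bolt; interior L_c = 1.9375 − 0.6875 = 1.25, R_n = 21.75 kips/bolt. φR_n = 0.75 × (2×10.331 + 4×21.75) = 80.7 kips.
Governing: min(116.0, 80.7) = 80.7 kips → bearing.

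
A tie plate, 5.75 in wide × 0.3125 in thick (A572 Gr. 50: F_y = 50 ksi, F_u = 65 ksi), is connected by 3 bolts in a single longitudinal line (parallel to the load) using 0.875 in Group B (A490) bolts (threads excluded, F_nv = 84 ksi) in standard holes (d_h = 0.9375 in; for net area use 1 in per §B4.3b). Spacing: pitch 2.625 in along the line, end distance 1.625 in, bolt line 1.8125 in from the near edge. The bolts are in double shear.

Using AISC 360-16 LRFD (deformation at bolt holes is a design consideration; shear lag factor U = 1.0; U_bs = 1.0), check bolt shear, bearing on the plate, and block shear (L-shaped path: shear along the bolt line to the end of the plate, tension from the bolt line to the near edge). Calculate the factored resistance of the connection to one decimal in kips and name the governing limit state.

60.0 kips (block shear governs)

Bolt shear: A_b = π(0.875)²/4 = 0.60132 in². φR_n = 0.75 × 84 × 0.60132 × 3 × 2 = 227.3 kips.
Bearing (0.3125 in plate, F_u = 65 ksi): end bolts L_c = 1.625 − 0.9375/2 = 1.15625, R_n = min(1.2×1.15625×0.3125×65, 2.4×0.875×0.3125×65) = 28.184 kips/bolt; interior L_c = 2.625 − 0.9375 = 1.6875, R_n = 41.133 kips/bolt. φR_n = 0.75 × (1×28.184 + 2×41.133) = 82.8 kips.
Block shear: shear path 1×[1.625+2×2.625] = 1×6.875 in, A_gv = 2.1484, A_nv = 1×(6.875 − 2.5×1)×0.3125 = 1.3672 in²; tension to near edge: (1.8125 − 0.5×1)×0.3125 = 0.41016 in². R_n = min(0.6×65×1.3672, 0.6×50×2.1484) + 1.0×65×0.41016 = min(53.321, 64.452) + 26.66 = 79.981 kips. φR_n = 0.75 × 79.981 = 60.0 kips.
Governing: min(227.3, 82.8, 60.0) = 60.0 kips → block shear.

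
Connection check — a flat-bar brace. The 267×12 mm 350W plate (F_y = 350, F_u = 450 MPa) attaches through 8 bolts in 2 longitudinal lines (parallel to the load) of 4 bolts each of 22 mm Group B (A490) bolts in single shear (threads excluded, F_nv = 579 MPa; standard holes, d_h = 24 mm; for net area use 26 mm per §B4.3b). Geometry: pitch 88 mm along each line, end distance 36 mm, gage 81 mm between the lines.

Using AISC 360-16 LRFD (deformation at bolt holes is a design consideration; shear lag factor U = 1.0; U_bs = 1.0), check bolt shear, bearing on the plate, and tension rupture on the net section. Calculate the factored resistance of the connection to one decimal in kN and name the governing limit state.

870.8 kN (net-section rupture governs)

Bolt shear: A_b = π(22)²/4 = 380.13 mm². φR_n = 0.75 × 579 × 380.13 × 8 × 1 = 1320.6 kN.
Bearing (12 mm plate, F_u = 450 MPa): end bolts L_c = 36 − 24/2 = 24, R_n = min(1.2×24×12×450, 2.4×22×12×450) = 155.52 kN/bolt; interior L_c = 88 − 24 = 64, R_n = 285.12 kN/bolt. φR_n = 0.75 × (2×155.52 + 6×285.12) = 1516.3 kN.
Tension rupture (net): A_n = (267 − 2×26)×12 = 2580 mm² (U = 1.0, A_e = A_n). φR_n = 0.75 × 450 × 2580 = 870.8 kN.
Governing: min(1320.6, 1516.3, 870.8) = 870.8 kN → net-section rupture.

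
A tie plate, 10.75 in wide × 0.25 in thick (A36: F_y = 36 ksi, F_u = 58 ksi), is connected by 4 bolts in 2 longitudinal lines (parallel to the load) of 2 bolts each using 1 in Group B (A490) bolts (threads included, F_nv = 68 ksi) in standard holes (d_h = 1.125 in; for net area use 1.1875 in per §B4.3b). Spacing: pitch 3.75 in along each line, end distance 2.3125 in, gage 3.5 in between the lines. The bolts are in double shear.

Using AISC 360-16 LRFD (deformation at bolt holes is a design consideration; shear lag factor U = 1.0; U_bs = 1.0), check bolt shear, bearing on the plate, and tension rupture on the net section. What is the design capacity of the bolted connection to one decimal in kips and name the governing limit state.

91.1 kips (net-section rupture governs)

Bolt shear: A_b = π(1)²/4 = 0.7854 in². φR_n = 0.75 × 68 × 0.7854 × 4 × 2 = 320.4 kips.
Bearing (0.25 in plate, F_u = 58 ksi): end bolts L_c = 2.3125 − 1.125/2 = 1.75, R_n = min(1.2×1.75×0.25×58, 2.4×1×0.25×58) = 30.45 kips/bolt; interior L_c = 3.75 − 1.125 = 2.625, R_n = 34.8 kips/bolt. φR_n = 0.75 × (2×30.45 + 2×34.8) = 97.9 kips.
Tension rupture (net): A_n = (10.75 − 2×1.1875)×0.25 = 2.0938 in² (U = 1.0, A_e = A_n). φR_n = 0.75 × 58 × 2.0938 = 91.1 kips.
Governing: min(320.4, 97.9, 91.1) = 91.1 kips → net-section rupture.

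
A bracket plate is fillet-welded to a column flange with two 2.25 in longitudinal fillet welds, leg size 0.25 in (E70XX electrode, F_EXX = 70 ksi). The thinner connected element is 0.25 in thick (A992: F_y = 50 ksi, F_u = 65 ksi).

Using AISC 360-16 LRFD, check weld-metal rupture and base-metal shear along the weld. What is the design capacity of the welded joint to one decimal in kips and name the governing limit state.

Weld metal: throat = 0.707×0.25 = 0.17675 in, L = 2×2.25 = 4.5 in. φR_n = 0.75 × 0.6 × 70 × 0.17675 × 4.5 = 25.1 kips.
Base metal shear (0.25 in plate): yield φR_n = 1.0×0.6×50×0.25×4.5 = 33.8 kips; rupture φR_n = 0.75×0.6×65×0.25×4.5 = 32.9 kips; take 32.9 kips (rupture).
Governing: min(25.1, 32.9) = 25.1 kips → weld metal.

25.1 kips (weld metal governs)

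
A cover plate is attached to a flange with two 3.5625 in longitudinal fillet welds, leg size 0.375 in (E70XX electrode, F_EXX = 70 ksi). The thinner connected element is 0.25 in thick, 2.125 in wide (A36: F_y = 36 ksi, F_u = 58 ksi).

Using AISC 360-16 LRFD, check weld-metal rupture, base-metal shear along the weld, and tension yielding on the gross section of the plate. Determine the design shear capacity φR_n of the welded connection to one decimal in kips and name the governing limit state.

17.2 kips (gross-section yield governs)

Weld metal: throat = 0.707×0.375 = 0.26513 in, L = 2×3.5625 = 7.125 in. φR_n = 0.75 × 0.6 × 70 × 0.26513 × 7.125 = 59.5 kips.
Base metal shear (0.25 in plate): yield φR_n = 1.0×0.6×36×0.25×7.125 = 38.5 kips; rupture φR_n = 0.75×0.6×58×0.25×7.125 = 46.5 kips; take 38.5 kips (yield).
Tension yield (gross): A_g = 2.125×0.25 = 0.53125 in². φR_n = 0.90 × 36 × 0.53125 = 17.2 kips.
Governing: min(59.5, 38.5, 17.2) = 17.2 kips → gross-section yield.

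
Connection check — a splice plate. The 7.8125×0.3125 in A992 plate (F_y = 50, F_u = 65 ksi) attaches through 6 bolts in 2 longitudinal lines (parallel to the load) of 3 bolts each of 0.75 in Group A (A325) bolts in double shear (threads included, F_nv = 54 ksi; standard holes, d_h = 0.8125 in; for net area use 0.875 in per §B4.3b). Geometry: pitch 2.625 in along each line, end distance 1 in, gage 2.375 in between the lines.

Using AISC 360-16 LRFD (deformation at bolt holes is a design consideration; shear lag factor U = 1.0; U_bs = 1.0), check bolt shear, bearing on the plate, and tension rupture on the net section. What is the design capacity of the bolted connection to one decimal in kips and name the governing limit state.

92.4 kips (net-section rupture governs)

Bolt shear: A_b = π(0.75)²/4 = 0.44179 in². φR_n = 0.75 × 54 × 0.44179 × 6 × 2 = 214.7 kips.
Bearing (0.3125 in plate, F_u = 65 ksi): end bolts L_c = 1 − 0.8125/2 = 0.59375, R_n = min(1.2×0.59375×0.3125×65, 2.4×0.75×0.3125×65) = 14.473 kips/bolt; interior L_c = 2.625 − 0.8125 = 1.8125, R_n = 36.563 kips/bolt. φR_n = 0.75 × (2×14.473 + 4×36.563) = 131.4 kips.
Tension rupture (net): A_n = (7.8125 − 2×0.875)×0.3125 = 1.8945 in² (U = 1.0, A_e = A_n). φR_n = 0.75 × 65 × 1.8945 = 92.4 kips.
Governing: min(214.7, 131.4, 92.4) = 92.4 kips → net-section rupture.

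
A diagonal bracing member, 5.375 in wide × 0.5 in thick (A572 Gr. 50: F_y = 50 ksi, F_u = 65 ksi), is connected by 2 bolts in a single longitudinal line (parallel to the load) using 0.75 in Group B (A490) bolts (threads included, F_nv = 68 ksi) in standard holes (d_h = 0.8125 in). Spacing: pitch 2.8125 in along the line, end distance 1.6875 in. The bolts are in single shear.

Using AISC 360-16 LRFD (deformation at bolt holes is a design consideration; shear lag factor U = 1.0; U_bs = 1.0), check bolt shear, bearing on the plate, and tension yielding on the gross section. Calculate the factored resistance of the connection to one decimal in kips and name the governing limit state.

45.1 kips (bolt shear governs)

Bolt shear: A_b = π(0.75)²/4 = 0.44179 in². φR_n = 0.75 × 68 × 0.44179 × 2 × 1 = 45.1 kips.
Bearing (0.5 in plate, F_u = 65 ksi): end bolts L_c = 1.6875 − 0.8125/2 = 1.28125, R_n = min(1.2×1.28125×0.5×65, 2.4×0.75×0.5×65) = 49.969 kips/bolt; interior L_c = 2.8125 − 0.8125 = 2, R_n = 58.5 kips/bolt. φR_n = 0.75 × (1×49.969 + 1×58.5) = 81.4 kips.
Tension yield (gross): A_g = 5.375×0.5 = 2.6875 in². φR_n = 0.90 × 50 × 2.6875 = 120.9 kips.
Governing: min(45.1, 81.4, 120.9) = 45.1 kips → bolt shear.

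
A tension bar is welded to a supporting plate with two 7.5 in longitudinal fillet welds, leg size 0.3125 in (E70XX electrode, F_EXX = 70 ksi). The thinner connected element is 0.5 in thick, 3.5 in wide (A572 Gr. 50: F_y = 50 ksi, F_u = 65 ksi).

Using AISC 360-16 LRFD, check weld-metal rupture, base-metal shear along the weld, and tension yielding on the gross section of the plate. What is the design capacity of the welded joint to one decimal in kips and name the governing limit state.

78.8 kips (gross-section yield governs)

Weld metal: throat = 0.707×0.3125 = 0.22094 in, L = 2×7.5 = 15 in. φR_n = 0.75 × 0.6 × 70 × 0.22094 × 15 = 104.4 kips.
Base metal shear (0.5 in plate): yield φR_n = 1.0×0.6×50×0.5×15 = 225.0 kips; rupture φR_n = 0.75×0.6×65×0.5×15 = 219.4 kips; take 219.4 kips (rupture).
Tension yield (gross): A_g = 3.5×0.5 = 1.75 in². φR_n = 0.90 × 50 × 1.75 = 78.8 kips.
Governing: min(104.4, 219.4, 78.8) = 78.8 kips → gross-section yield.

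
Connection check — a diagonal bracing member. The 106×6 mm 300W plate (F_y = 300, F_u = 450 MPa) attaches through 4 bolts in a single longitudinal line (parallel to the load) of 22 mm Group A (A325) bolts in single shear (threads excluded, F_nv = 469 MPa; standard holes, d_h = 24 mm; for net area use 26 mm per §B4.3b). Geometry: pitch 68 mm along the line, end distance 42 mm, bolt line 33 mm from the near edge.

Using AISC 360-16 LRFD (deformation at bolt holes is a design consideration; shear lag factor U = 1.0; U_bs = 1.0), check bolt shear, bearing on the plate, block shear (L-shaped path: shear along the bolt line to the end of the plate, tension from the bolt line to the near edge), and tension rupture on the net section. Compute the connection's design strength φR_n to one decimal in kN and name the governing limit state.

162.0 kN (net-section rupture governs)

Bolt shear: A_b = π(22)²/4 = 380.13 mm². φR_n = 0.75 × 469 × 380.13 × 4 × 1 = 534.8 kN.
Bearing (6 mm plate, F_u = 450 MPa): end bolts L_c = 42 − 24/2 = 30, R_n = min(1.2×30×6×450, 2.4×22×6×450) = 97.2 kN/bolt; interior L_c = 68 − 24 = 44, R_n = 142.56 kN/bolt. φR_n = 0.75 × (1×97.2 + 3×142.56) = 393.7 kN.
Block shear: shear path 1×[42+3×68] = 1×246 mm, A_gv = 1476, A_nv = 1×(246 − 3.5×26)×6 = 930 mm²; tension to near edge: (33 − 0.5×26)×6 = 120 mm². R_n = min(0.6×450×930, 0.6×300×1476) + 1.0×450×120 = min(251.1, 265.68) + 54 = 305.1 kN. φR_n = 0.75 × 305.1 = 228.8 kN.
Tension rupture (net): A_n = (106 − 1×26)×6 = 480 mm² (U = 1.0, A_e = A_n). φR_n = 0.75 × 450 × 480 = 162.0 kN.
Governing: min(534.8, 393.7, 228.8, 162.0) = 162.0 kN → net-section rupture.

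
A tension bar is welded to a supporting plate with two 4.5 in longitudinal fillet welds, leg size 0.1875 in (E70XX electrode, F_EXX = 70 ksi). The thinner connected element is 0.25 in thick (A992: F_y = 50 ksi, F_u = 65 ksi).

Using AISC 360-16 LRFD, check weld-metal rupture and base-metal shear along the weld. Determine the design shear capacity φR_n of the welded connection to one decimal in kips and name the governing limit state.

Weld metal: throat = 0.707×0.1875 = 0.13256 in, L = 2×4.5 = 9 in. φR_n = 0.75 × 0.6 × 70 × 0.13256 × 9 = 37.6 kips.
Base metal shear (0.25 in plate): yield φR_n = 1.0×0.6×50×0.25×9 = 67.5 kips; rupture φR_n = 0.75×0.6×65×0.25×9 = 65.8 kips; take 65.8 kips (rupture).
Governing: min(37.6, 65.8) = 37.6 kips → weld metal.

37.6 kips (weld metal governs)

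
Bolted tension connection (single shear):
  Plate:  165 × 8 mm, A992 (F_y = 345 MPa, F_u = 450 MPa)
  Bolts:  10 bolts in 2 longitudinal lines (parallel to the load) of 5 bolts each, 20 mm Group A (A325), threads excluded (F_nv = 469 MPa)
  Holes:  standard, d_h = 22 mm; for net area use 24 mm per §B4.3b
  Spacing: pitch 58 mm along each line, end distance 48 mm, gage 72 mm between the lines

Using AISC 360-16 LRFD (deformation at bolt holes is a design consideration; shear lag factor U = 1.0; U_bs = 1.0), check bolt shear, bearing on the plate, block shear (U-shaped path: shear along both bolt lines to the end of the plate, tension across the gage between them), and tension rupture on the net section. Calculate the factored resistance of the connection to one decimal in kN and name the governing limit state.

Bolt shear: A_b = π(20)²/4 = 314.16 mm². φR_n = 0.75 × 469 × 314.16 × 10 × 1 = 1105.1 kN.
Bearing (8 mm plate, F_u = 450 MPa): end bolts L_c = 48 − 22/2 = 37, R_n = min(1.2×37×8×450, 2.4×20×8×450) = 159.84 kN/bolt; interior L_c = 58 − 22 = 36, R_n = 155.52 kN/bolt. φR_n = 0.75 × (2×159.84 + 8×155.52) = 1172.9 kN.
Block shear: shear path 2×[48+4×58] = 2×280 mm, A_gv = 4480, A_nv = 2×(280 − 4.5×24)×8 = 2752 mm²; tension across gage: (72 − 1×24)×8 = 384 mm². R_n = min(0.6×450×2752, 0.6×345×4480) + 1.0×450×384 = min(743.04, 927.36) + 172.8 = 915.84 kN. φR_n = 0.75 × 915.84 = 686.9 kN.
Tension rupture (net): A_n = (165 − 2×24)×8 = 936 mm² (U = 1.0, A_e = A_n). φR_n = 0.75 × 450 × 936 = 315.9 kN.
Governing: min(1105.1, 1172.9, 686.9, 315.9) = 315.9 kN → net-section rupture.

315.9 kN (net-section rupture governs)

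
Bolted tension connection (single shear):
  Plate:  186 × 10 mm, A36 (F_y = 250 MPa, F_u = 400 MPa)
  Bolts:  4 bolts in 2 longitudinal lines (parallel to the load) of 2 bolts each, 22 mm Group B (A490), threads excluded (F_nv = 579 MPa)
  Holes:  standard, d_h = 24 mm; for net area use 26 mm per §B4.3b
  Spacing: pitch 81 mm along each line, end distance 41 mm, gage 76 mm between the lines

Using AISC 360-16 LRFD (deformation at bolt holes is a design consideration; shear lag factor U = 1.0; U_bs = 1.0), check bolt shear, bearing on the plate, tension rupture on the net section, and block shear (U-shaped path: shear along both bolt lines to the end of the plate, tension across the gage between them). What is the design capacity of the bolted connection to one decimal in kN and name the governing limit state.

Bolt shear: A_b = π(22)²/4 = 380.13 mm². φR_n = 0.75 × 579 × 380.13 × 4 × 1 = 660.3 kN.
Bearing (10 mm plate, F_u = 400 MPa): end bolts L_c = 41 − 24/2 = 29, R_n = min(1.2×29×10×400, 2.4×22×10×400) = 139.2 kN/bolt; interior L_c = 81 − 24 = 57, R_n = 211.2 kN/bolt. φR_n = 0.75 × (2×139.2 + 2×211.2) = 525.6 kN.
Tension rupture (net): A_n = (186 − 2×26)×10 = 1340 mm² (U = 1.0, A_e = A_n). φR_n = 0.75 × 400 × 1340 = 402.0 kN.
Block shear: shear path 2×[41+1×81] = 2×122 mm, A_gv = 2440, A_nv = 2×(122 − 1.5×26)×10 = 1660 mm²; tension across gage: (76 − 1×26)×10 = 500 mm². R_n = min(0.6×400×1660, 0.6×250×2440) + 1.0×400×500 = min(398.4, 366) + 200 = 566 kN. φR_n = 0.75 × 566 = 424.5 kN.
Governing: min(660.3, 525.6, 402.0, 424.5) = 402.0 kN → net-section rupture.

402.0 kN (net-section rupture governs)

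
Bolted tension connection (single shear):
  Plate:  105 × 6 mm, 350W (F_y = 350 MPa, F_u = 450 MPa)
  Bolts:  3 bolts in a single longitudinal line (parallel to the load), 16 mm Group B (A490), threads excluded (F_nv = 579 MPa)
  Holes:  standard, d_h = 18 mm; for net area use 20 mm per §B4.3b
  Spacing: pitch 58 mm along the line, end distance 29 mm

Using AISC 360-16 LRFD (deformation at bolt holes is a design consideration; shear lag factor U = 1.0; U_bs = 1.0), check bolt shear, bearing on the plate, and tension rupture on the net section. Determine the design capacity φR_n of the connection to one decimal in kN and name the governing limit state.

Bolt shear: A_b = π(16)²/4 = 201.06 mm². φR_n = 0.75 × 579 × 201.06 × 3 × 1 = 261.9 kN.
Bearing (6 mm plate, F_u = 450 MPa): end bolts L_c = 29 − 18/2 = 20, R_n = min(1.2×20×6×450, 2.4×16×6×450) = 64.8 kN/bolt; interior L_c = 58 − 18 = 40, R_n = 103.68 kN/bolt. φR_n = 0.75 × (1×64.8 + 2×103.68) = 204.1 kN.
Tension rupture (net): A_n = (105 − 1×20)×6 = 510 mm² (U = 1.0, A_e = A_n). φR_n = 0.75 × 450 × 510 = 172.1 kN.
Governing: min(261.9, 204.1, 172.1) = 172.1 kN → net-section rupture.

172.1 kN (net-section rupture governs)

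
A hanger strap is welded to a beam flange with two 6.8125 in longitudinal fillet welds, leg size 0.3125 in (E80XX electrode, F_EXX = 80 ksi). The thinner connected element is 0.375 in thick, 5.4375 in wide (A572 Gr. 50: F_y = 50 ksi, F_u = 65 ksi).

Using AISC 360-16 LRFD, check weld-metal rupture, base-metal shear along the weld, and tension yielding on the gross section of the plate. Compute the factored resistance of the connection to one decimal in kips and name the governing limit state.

Weld metal: throat = 0.707×0.3125 = 0.22094 in, L = 2×6.8125 = 13.625 in. φR_n = 0.75 × 0.6 × 80 × 0.22094 × 13.625 = 108.4 kips.
Base metal shear (0.375 in plate): yield φR_n = 1.0×0.6×50×0.375×13.625 = 153.3 kips; rupture φR_n = 0.75×0.6×65×0.375×13.625 = 149.4 kips; take 149.4 kips (rupture).
Tension yield (gross): A_g = 5.4375×0.375 = 2.0391 in². φR_n = 0.90 × 50 × 2.0391 = 91.8 kips.
Governing: min(108.4, 149.4, 91.8) = 91.8 kips → gross-section yield.

91.8 kips (gross-section yield governs)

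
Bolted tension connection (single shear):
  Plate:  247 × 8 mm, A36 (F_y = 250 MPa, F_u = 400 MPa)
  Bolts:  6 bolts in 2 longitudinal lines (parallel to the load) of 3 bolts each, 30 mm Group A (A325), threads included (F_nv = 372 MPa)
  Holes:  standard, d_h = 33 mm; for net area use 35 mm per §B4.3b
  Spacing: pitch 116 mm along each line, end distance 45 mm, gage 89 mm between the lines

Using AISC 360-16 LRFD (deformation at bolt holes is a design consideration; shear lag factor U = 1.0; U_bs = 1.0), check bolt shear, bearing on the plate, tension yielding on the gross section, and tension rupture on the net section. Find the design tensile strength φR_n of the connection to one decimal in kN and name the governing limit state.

424.8 kN (net-section rupture governs)

Bolt shear: A_b = π(30)²/4 = 706.86 mm². φR_n = 0.75 × 372 × 706.86 × 6 × 1 = 1183.3 kN.
Bearing (8 mm plate, F_u = 400 MPa): end bolts L_c = 45 − 33/2 = 28.5, R_n = min(1.2×28.5×8×400, 2.4×30×8×400) = 109.44 kN/bolt; interior L_c = 116 − 33 = 83, R_n = 230.4 kN/bolt. φR_n = 0.75 × (2×109.44 + 4×230.4) = 855.4 kN.
Tension yield (gross): A_g = 247×8 = 1976 mm². φR_n = 0.90 × 250 × 1976 = 444.6 kN.
Tension rupture (net): A_n = (247 − 2×35)×8 = 1416 mm² (U = 1.0, A_e = A_n). φR_n = 0.75 × 400 × 1416 = 424.8 kN.
Governing: min(1183.3, 855.4, 444.6, 424.8) = 424.8 kN → net-section rupture.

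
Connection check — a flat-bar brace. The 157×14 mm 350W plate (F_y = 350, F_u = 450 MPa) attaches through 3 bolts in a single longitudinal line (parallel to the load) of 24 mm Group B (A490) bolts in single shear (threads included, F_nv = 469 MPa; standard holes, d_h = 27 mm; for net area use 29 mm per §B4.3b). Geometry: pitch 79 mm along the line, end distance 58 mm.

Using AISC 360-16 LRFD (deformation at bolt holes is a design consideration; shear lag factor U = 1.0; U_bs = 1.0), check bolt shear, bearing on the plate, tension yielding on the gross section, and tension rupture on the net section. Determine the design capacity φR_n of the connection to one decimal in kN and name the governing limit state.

477.4 kN (bolt shear governs)

Bolt shear: A_b = π(24)²/4 = 452.39 mm². φR_n = 0.75 × 469 × 452.39 × 3 × 1 = 477.4 kN.
Bearing (14 mm plate, F_u = 450 MPa): end bolts L_c = 58 − 27/2 = 44.5, R_n = min(1.2×44.5×14×450, 2.4×24×14×450) = 336.42 kN/bolt; interior L_c = 79 − 27 = 52, R_n = 362.88 kN/bolt. φR_n = 0.75 × (1×336.42 + 2×362.88) = 796.6 kN.
Tension yield (gross): A_g = 157×14 = 2198 mm². φR_n = 0.90 × 350 × 2198 = 692.4 kN.
Tension rupture (net): A_n = (157 − 1×29)×14 = 1792 mm² (U = 1.0, A_e = A_n). φR_n = 0.75 × 450 × 1792 = 604.8 kN.
Governing: min(477.4, 796.6, 692.4, 604.8) = 477.4 kN → bolt shear.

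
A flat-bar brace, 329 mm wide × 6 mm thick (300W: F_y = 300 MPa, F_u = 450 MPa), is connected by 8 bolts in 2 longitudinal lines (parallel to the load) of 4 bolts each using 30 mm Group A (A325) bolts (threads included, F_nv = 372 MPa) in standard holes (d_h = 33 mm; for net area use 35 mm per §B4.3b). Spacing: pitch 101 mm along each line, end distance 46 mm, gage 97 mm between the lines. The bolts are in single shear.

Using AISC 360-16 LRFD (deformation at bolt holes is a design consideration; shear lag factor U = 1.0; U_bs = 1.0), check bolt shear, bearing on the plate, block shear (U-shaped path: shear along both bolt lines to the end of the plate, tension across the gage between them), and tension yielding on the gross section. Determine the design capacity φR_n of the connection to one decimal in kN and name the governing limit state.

533.0 kN (gross-section yield governs)

Bolt shear: A_b = π(30)²/4 = 706.86 mm². φR_n = 0.75 × 372 × 706.86 × 8 × 1 = 1577.7 kN.
Bearing (6 mm plate, F_u = 450 MPa): end bolts L_c = 46 − 33/2 = 29.5, R_n = min(1.2×29.5×6×450, 2.4×30×6×450) = 95.58 kN/bolt; interior L_c = 101 − 33 = 68, R_n = 194.4 kN/bolt. φR_n = 0.75 × (2×95.58 + 6×194.4) = 1018.2 kN.
Block shear: shear path 2×[46+3×101] = 2×349 mm, A_gv = 4188, A_nv = 2×(349 − 3.5×35)×6 = 2718 mm²; tension across gage: (97 − 1×35)×6 = 372 mm². R_n = min(0.6×450×2718, 0.6×300×4188) + 1.0×450×372 = min(733.86, 753.84) + 167.4 = 901.26 kN. φR_n = 0.75 × 901.26 = 675.9 kN.
Tension yield (gross): A_g = 329×6 = 1974 mm². φR_n = 0.90 × 300 × 1974 = 533.0 kN.
Governing: min(1577.7, 1018.2, 675.9, 533.0) = 533.0 kN → gross-section yield.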